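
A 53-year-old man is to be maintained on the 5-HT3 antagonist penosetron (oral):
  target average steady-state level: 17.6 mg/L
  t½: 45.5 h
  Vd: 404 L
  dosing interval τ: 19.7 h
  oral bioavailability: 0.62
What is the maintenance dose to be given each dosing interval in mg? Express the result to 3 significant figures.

3440 mg

k = ln2 / t½ = 0.693147 / 45.5 = 0.01523 h⁻¹
CL = k × Vd = 0.01523 × 404 = 6.153 L/h
At steady state, F × (Dose/τ) = Css × CL.
Dose = Css × CL × τ / F = 17.6 × 6.153 × 19.7 / 0.62 = 3441 mg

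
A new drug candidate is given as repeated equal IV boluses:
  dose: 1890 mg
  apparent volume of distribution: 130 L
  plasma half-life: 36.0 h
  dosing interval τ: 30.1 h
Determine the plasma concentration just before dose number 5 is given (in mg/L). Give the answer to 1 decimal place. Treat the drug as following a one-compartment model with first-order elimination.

16.7 mg/L

C₀ per dose = Dose / Vd = 1890 / 130 = 14.54 mg/L
k = ln2 / t½ = 0.693147 / 36.0 = 0.01925 h⁻¹
Fraction remaining after one interval: r = e^(−kτ) = e^(−0.01925 × 30.1) = 0.5602
Before dose 5, 4 doses have been given (aged 1τ, 2τ, 3τ, 4τ).
C_trough = C₀ × (r + r² + … + r^4) = C₀ × r(1−r^4)/(1−r)
        = 14.54 × 0.5602 × (1 − 0.09849) / (1 − 0.5602) = 16.70 mg/L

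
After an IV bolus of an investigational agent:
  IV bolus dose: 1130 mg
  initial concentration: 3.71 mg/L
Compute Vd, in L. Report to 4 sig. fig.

304.6 L

Vd = Dose / C₀ = 1130 / 3.71 = 304.6 L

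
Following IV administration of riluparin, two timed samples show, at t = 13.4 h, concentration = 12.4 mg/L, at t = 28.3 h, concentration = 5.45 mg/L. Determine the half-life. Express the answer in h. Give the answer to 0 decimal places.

k = ln(C₁/C₂) / (t₂ − t₁) = ln(12.4/5.45) / (28.3 − 13.4)
  = 0.8221 / 14.90 = 0.05517 h⁻¹
t½ = ln2 / k = 0.693147 / 0.05517 = 12.56 h

13 h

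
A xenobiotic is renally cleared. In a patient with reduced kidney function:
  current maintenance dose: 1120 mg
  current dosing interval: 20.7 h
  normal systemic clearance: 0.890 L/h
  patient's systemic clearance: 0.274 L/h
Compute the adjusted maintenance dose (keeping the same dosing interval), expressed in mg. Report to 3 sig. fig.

To keep the same average steady-state level, dosing rate must scale with clearance.
CL ratio = 0.274 / 0.890 = 0.3079
New dose (same interval) = 1120 × 0.3079 = 344.8 mg

345 mg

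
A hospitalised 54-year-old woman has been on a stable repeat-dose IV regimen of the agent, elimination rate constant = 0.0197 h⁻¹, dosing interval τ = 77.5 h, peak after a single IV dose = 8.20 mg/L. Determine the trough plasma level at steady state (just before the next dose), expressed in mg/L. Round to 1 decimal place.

e^(−kτ) = e^(−0.01970 × 77.5) = 0.2172
Accumulation ratio R = 1 / (1 − e^(−kτ)) = 1 / (1 − 0.2172) = 1.277
Steady-state trough = C₀ × R × e^(−kτ) = 8.20 × 1.277 × 0.2172 = 2.274 mg/L

2.3 mg/L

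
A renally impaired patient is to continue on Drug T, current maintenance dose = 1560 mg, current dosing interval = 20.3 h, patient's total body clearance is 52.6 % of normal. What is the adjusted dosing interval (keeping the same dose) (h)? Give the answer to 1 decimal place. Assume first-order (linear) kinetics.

To keep the same average steady-state level, dosing rate must scale with clearance.
CL ratio = 52.6 / 100 = 0.5260
New interval (same dose) = 20.3 / 0.5260 = 38.59 h

38.6 h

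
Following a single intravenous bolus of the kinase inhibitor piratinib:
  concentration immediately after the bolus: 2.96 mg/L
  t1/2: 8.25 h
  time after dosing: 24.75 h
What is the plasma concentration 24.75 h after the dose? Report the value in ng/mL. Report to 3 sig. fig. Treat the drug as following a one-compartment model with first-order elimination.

k = ln2 / t½ = 0.693147 / 8.25 = 0.08402 h⁻¹
t / t½ = 24.75 / 8.25 = 3 half-lives
C = C₀ × (1/2)^3 = 2.960 × 0.1250 = 0.3700 mg/L
Convert: 0.3700 mg/L × 1000 = 370.0 ng/mL

370 ng/mL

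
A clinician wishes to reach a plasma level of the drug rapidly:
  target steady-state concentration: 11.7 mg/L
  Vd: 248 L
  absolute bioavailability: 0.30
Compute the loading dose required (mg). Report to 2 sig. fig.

LD = Css × Vd / F = 11.7 × 248 / 0.30 = 9672 mg

9700 mg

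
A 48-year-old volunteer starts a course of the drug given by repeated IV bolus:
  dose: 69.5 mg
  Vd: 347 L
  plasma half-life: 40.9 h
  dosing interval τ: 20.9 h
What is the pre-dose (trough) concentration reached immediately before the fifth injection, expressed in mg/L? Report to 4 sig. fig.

C₀ per dose = Dose / Vd = 69.5 / 347 = 0.2003 mg/L
k = ln2 / t½ = 0.693147 / 40.9 = 0.01695 h⁻¹
Fraction remaining after one interval: r = e^(−kτ) = e^(−0.01695 × 20.9) = 0.7017
Before dose 5, 4 doses have been given (aged 1τ, 2τ, 3τ, 4τ).
C_trough = C₀ × (r + r² + … + r^4) = C₀ × r(1−r^4)/(1−r)
        = 0.2003 × 0.7017 × (1 − 0.2424) / (1 − 0.7017) = 0.3570 mg/L

0.3570 mg/L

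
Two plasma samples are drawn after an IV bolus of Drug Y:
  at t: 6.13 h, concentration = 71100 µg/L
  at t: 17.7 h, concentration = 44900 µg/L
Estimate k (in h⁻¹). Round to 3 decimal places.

k = ln(C₁/C₂) / (t₂ − t₁) = ln(71100/44900) / (17.7 − 6.13)
  = 0.4596 / 11.57 = 0.03972 h⁻¹

0.040 h⁻¹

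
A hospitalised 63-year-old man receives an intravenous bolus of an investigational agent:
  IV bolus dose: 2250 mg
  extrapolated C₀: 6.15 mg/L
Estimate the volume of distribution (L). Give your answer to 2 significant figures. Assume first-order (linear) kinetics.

Vd = Dose / C₀ = 2250 / 6.15 = 365.9 L

370 L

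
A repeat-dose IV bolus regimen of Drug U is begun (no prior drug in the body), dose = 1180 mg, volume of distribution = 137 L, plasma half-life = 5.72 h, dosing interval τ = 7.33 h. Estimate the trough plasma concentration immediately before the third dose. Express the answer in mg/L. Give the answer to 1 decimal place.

C₀ per dose = Dose / Vd = 1180 / 137 = 8.613 mg/L
k = ln2 / t½ = 0.693147 / 5.72 = 0.1212 h⁻¹
Fraction remaining after one interval: r = e^(−kτ) = e^(−0.1212 × 7.33) = 0.4113
Before dose 3, 2 doses have been given (aged 1τ, 2τ).
C_trough = C₀ × (r + r²) = 8.613 × (0.4113 + 0.1692) = 5.000 mg/L

5.0 mg/L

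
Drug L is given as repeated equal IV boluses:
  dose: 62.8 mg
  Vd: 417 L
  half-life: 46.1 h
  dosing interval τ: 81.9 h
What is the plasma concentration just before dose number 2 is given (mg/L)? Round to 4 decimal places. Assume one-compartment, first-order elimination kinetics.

0.0440 mg/L

C₀ per dose = Dose / Vd = 62.8 / 417 = 0.1506 mg/L
k = ln2 / t½ = 0.693147 / 46.1 = 0.01504 h⁻¹
Fraction remaining after one interval: r = e^(−kτ) = e^(−0.01504 × 81.9) = 0.2918
Before dose 2, 1 dose has been given (aged 1τ).
C_trough = C₀ × r = 0.1506 × 0.2918 = 0.04395 mg/L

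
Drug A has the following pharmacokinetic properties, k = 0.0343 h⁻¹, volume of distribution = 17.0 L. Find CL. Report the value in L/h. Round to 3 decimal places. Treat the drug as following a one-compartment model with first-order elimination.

CL = k × Vd = 0.0343 × 17.0 = 0.5831 L/h

0.583 L/h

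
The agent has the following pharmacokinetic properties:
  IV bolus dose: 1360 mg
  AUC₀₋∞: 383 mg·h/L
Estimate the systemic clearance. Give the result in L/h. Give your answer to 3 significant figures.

3.55 L/h

CL = Dose / AUC = 1360 / 383 = 3.551 L/h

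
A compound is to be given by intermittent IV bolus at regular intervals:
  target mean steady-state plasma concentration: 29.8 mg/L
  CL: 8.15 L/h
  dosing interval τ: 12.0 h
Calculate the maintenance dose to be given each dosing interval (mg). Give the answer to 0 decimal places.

2914 mg

At steady state, Dose/τ = Css × CL.
Dose = Css × CL × τ = 29.8 × 8.150 × 12.0 = 2914 mg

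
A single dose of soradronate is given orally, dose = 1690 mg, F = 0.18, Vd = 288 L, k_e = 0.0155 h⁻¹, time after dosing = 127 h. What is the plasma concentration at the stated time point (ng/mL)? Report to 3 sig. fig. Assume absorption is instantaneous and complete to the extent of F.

Amount reaching circulation = F × Dose = 0.18 × 1690 = 304.2 mg
C₀ = F·Dose / Vd = 304.2 / 288 = 1.056 mg/L
C = C₀ · e^(−k·t) = 1.056 × e^(−0.01550 × 127)
  = 1.056 × 0.1397 = 0.1475 mg/L
Convert: 0.1475 mg/L × 1000 = 147.5 ng/mL

148 ng/mL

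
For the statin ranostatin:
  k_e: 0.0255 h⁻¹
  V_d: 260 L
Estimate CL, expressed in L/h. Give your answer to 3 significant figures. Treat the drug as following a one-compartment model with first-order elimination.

CL = k × Vd = 0.0255 × 260 = 6.630 L/h

6.63 L/h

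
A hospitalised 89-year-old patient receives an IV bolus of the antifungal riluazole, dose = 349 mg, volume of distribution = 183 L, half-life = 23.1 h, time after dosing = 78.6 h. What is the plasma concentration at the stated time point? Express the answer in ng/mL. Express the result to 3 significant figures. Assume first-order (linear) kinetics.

C₀ = Dose / Vd = 349.0 / 183 = 1.907 mg/L
k = ln2 / t½ = 0.693147 / 23.1 = 0.03001 h⁻¹
C = C₀ · e^(−k·t) = 1.907 × e^(−0.03001 × 78.6)
  = 1.907 × 0.09453 = 0.1803 mg/L
Convert: 0.1803 mg/L × 1000 = 180.3 ng/mL

180 ng/mL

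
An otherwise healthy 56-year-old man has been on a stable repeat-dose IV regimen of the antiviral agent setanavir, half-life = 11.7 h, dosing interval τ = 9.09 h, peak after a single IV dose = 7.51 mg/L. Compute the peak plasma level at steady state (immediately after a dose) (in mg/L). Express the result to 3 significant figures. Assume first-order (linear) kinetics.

k = ln2 / t½ = 0.693147 / 11.7 = 0.05924 h⁻¹
e^(−kτ) = e^(−0.05924 × 9.09) = 0.5836
Accumulation ratio R = 1 / (1 − e^(−kτ)) = 1 / (1 − 0.5836) = 2.402
Steady-state peak = C₀ × R = 7.51 × 2.402 = 18.04 mg/L

18.0 mg/L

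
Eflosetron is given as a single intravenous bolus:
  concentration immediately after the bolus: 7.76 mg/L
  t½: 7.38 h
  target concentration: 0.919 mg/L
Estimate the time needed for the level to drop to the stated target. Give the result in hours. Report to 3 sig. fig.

k = ln2 / t½ = 0.693147 / 7.38 = 0.09392 h⁻¹
t = ln(C₀ / C) / k = ln(7.760 / 0.919) / 0.09392
  = ln(8.444) / 0.09392 = 2.133 / 0.09392 = 22.71 h

22.7 h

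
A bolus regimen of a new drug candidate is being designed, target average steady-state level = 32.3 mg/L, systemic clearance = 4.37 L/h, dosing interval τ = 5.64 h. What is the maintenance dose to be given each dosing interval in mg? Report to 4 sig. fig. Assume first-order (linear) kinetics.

At steady state, Dose/τ = Css × CL.
Dose = Css × CL × τ = 32.3 × 4.370 × 5.64 = 796.1 mg

796.1 mg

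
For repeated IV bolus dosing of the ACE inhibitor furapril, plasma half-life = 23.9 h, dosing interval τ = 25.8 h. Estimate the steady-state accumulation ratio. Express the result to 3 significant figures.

k = ln2 / t½ = 0.693147 / 23.9 = 0.02900 h⁻¹
e^(−kτ) = e^(−0.02900 × 25.8) = 0.4732
Accumulation ratio R = 1 / (1 − e^(−kτ)) = 1 / (1 − 0.4732) = 1.898

1.90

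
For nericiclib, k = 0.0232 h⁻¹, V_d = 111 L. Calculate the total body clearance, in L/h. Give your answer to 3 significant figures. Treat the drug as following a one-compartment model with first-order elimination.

2.58 L/h

CL = k × Vd = 0.0232 × 111 = 2.575 L/h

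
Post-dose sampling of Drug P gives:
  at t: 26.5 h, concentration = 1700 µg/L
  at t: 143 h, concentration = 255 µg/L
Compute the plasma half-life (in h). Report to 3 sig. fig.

k = ln(C₁/C₂) / (t₂ − t₁) = ln(1700/255) / (143 − 26.5)
  = 1.897 / 116.5 = 0.01628 h⁻¹
t½ = ln2 / k = 0.693147 / 0.01628 = 42.58 h

42.6 h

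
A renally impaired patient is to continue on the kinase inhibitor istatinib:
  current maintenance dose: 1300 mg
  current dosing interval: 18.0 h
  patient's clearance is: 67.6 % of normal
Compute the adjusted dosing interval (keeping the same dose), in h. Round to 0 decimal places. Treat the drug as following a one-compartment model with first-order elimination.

27 h

To keep the same average steady-state level, dosing rate must scale with clearance.
CL ratio = 67.6 / 100 = 0.6760
New interval (same dose) = 18.0 / 0.6760 = 26.63 h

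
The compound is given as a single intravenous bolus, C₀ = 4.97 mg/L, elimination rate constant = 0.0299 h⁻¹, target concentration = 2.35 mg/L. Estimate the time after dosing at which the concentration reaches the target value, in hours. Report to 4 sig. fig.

t = ln(C₀ / C) / k = ln(4.970 / 2.35) / 0.02990
  = ln(2.115) / 0.02990 = 0.7491 / 0.02990 = 25.05 h

25.05 h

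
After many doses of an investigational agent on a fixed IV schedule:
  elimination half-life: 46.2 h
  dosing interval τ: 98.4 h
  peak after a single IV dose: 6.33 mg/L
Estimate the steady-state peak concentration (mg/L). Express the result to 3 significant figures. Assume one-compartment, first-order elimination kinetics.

k = ln2 / t½ = 0.693147 / 46.2 = 0.01500 h⁻¹
e^(−kτ) = e^(−0.01500 × 98.4) = 0.2286
Accumulation ratio R = 1 / (1 − e^(−kτ)) = 1 / (1 − 0.2286) = 1.296
Steady-state peak = C₀ × R = 6.33 × 1.296 = 8.204 mg/L

8.20 mg/L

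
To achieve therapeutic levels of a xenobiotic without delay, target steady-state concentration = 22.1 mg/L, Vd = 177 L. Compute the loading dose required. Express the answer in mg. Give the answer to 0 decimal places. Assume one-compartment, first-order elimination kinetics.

3912 mg

LD = Css × Vd = 22.1 × 177 = 3912 mg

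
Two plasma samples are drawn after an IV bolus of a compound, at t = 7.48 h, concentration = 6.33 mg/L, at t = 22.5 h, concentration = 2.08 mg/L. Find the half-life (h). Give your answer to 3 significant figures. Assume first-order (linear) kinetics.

k = ln(C₁/C₂) / (t₂ − t₁) = ln(6.33/2.08) / (22.5 − 7.48)
  = 1.113 / 15.02 = 0.07410 h⁻¹
t½ = ln2 / k = 0.693147 / 0.07410 = 9.354 h

9.35 h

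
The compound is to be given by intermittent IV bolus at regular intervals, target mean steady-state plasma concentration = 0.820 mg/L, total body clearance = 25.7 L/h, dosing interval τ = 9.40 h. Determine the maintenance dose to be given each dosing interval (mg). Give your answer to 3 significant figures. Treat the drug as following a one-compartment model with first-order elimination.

198 mg

At steady state, Dose/τ = Css × CL.
Dose = Css × CL × τ = 0.820 × 25.70 × 9.40 = 198.1 mg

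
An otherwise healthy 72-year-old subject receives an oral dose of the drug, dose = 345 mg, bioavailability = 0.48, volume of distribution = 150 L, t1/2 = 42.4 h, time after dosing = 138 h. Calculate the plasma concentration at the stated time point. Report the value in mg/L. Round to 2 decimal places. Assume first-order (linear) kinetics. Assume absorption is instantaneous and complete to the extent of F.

0.12 mg/L

Amount reaching circulation = F × Dose = 0.48 × 345.0 = 165.6 mg
C₀ = F·Dose / Vd = 165.6 / 150 = 1.104 mg/L
k = ln2 / t½ = 0.693147 / 42.4 = 0.01635 h⁻¹
C = C₀ · e^(−k·t) = 1.104 × e^(−0.01635 × 138)
  = 1.104 × 0.1047 = 0.1156 mg/L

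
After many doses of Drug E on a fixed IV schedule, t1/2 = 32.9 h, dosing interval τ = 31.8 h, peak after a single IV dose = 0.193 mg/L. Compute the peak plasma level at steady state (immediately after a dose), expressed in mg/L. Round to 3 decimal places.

0.395 mg/L

k = ln2 / t½ = 0.693147 / 32.9 = 0.02107 h⁻¹
e^(−kτ) = e^(−0.02107 × 31.8) = 0.5117
Accumulation ratio R = 1 / (1 − e^(−kτ)) = 1 / (1 − 0.5117) = 2.048
Steady-state peak = C₀ × R = 0.193 × 2.048 = 0.3953 mg/L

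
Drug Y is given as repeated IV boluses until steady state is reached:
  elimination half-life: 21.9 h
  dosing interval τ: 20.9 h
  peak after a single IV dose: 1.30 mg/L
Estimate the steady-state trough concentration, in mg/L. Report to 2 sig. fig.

k = ln2 / t½ = 0.693147 / 21.9 = 0.03165 h⁻¹
e^(−kτ) = e^(−0.03165 × 20.9) = 0.5161
Accumulation ratio R = 1 / (1 − e^(−kτ)) = 1 / (1 − 0.5161) = 2.067
Steady-state trough = C₀ × R × e^(−kτ) = 1.30 × 2.067 × 0.5161 = 1.387 mg/L

1.4 mg/L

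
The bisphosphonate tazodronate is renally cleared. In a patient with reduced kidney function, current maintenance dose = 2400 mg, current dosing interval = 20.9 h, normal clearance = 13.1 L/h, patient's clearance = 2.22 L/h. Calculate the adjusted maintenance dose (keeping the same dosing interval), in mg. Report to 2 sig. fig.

To keep the same average steady-state level, dosing rate must scale with clearance.
CL ratio = 2.22 / 13.1 = 0.1695
New dose (same interval) = 2400 × 0.1695 = 406.8 mg

410 mg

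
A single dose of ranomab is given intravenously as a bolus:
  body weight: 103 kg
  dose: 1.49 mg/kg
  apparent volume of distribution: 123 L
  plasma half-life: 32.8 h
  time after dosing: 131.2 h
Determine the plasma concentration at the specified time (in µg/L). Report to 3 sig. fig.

Total dose = 1.49 × 103 = 153.5 mg
C₀ = Dose / Vd = 153.5 / 123 = 1.248 mg/L
k = ln2 / t½ = 0.693147 / 32.8 = 0.02113 h⁻¹
t / t½ = 131.2 / 32.8 = 4 half-lives
C = C₀ × (1/2)^4 = 1.248 × 0.06250 = 0.07800 mg/L
Convert: 0.07800 mg/L × 1000 = 78.00 µg/L

78.0 µg/L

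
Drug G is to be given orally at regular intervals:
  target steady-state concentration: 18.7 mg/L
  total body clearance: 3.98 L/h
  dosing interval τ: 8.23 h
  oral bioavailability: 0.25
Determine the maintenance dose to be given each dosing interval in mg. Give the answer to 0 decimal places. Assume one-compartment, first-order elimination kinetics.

2450 mg

At steady state, F × (Dose/τ) = Css × CL.
Dose = Css × CL × τ / F = 18.7 × 3.980 × 8.23 / 0.25 = 2450 mg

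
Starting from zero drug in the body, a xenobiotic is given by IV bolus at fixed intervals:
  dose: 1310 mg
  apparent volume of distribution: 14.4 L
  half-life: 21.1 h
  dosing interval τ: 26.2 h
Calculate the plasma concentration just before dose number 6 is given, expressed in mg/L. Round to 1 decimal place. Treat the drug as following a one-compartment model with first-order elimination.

C₀ per dose = Dose / Vd = 1310 / 14.4 = 90.97 mg/L
k = ln2 / t½ = 0.693147 / 21.1 = 0.03285 h⁻¹
Fraction remaining after one interval: r = e^(−kτ) = e^(−0.03285 × 26.2) = 0.4229
Before dose 6, 5 doses have been given (aged 1τ, 2τ, 3τ, 4τ, 5τ).
C_trough = C₀ × (r + r² + … + r^5) = C₀ × r(1−r^5)/(1−r)
        = 90.97 × 0.4229 × (1 − 0.01353) / (1 − 0.4229) = 65.76 mg/L

65.8 mg/L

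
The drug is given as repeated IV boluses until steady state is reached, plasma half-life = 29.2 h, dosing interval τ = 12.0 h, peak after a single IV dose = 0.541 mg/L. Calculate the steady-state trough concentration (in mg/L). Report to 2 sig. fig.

1.6 mg/L

k = ln2 / t½ = 0.693147 / 29.2 = 0.02374 h⁻¹
e^(−kτ) = e^(−0.02374 × 12.0) = 0.7521
Accumulation ratio R = 1 / (1 − e^(−kτ)) = 1 / (1 − 0.7521) = 4.034
Steady-state trough = C₀ × R × e^(−kτ) = 0.541 × 4.034 × 0.7521 = 1.641 mg/L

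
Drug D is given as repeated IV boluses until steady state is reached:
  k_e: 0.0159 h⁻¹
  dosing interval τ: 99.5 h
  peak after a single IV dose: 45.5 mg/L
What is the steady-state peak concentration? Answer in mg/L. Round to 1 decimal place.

e^(−kτ) = e^(−0.01590 × 99.5) = 0.2056
Accumulation ratio R = 1 / (1 − e^(−kτ)) = 1 / (1 − 0.2056) = 1.259
Steady-state peak = C₀ × R = 45.5 × 1.259 = 57.28 mg/L

57.3 mg/L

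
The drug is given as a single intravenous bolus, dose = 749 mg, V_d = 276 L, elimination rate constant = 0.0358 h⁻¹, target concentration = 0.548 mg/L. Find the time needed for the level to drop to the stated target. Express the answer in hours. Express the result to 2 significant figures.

C₀ = Dose / Vd = 749.0 / 276 = 2.714 mg/L
t = ln(C₀ / C) / k = ln(2.714 / 0.548) / 0.03580
  = ln(4.953) / 0.03580 = 1.600 / 0.03580 = 44.69 h

45 h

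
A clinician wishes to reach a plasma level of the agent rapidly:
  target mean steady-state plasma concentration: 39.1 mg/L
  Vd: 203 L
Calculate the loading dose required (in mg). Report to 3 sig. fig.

LD = Css × Vd = 39.1 × 203 = 7937 mg

7940 mg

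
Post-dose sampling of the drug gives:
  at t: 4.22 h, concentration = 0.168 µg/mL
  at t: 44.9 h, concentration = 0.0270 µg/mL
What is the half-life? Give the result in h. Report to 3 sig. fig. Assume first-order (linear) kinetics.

15.4 h

k = ln(C₁/C₂) / (t₂ − t₁) = ln(0.168/0.0270) / (44.9 − 4.22)
  = 1.828 / 40.68 = 0.04494 h⁻¹
t½ = ln2 / k = 0.693147 / 0.04494 = 15.42 h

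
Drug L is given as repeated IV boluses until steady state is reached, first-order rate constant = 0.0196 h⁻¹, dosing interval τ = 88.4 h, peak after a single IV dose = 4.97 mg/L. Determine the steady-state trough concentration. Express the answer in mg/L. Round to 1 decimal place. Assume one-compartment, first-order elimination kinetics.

1.1 mg/L

e^(−kτ) = e^(−0.01960 × 88.4) = 0.1768
Accumulation ratio R = 1 / (1 − e^(−kτ)) = 1 / (1 − 0.1768) = 1.215
Steady-state trough = C₀ × R × e^(−kτ) = 4.97 × 1.215 × 0.1768 = 1.068 mg/L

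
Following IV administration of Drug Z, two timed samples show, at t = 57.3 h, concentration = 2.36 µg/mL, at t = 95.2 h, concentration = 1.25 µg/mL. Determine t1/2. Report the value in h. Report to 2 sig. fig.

k = ln(C₁/C₂) / (t₂ − t₁) = ln(2.36/1.25) / (95.2 − 57.3)
  = 0.6355 / 37.90 = 0.01677 h⁻¹
t½ = ln2 / k = 0.693147 / 0.01677 = 41.33 h

41 h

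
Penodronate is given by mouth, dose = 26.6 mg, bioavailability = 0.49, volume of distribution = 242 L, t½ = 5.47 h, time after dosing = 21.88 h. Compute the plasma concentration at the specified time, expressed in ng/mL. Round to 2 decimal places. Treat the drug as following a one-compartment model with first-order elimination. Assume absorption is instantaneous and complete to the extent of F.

Amount reaching circulation = F × Dose = 0.49 × 26.60 = 13.03 mg
C₀ = F·Dose / Vd = 13.03 / 242 = 0.05384 mg/L
k = ln2 / t½ = 0.693147 / 5.47 = 0.1267 h⁻¹
t / t½ = 21.88 / 5.47 = 4 half-lives
C = C₀ × (1/2)^4 = 0.05384 × 0.06250 = 0.003365 mg/L
Convert: 0.003365 mg/L × 1000 = 3.365 ng/mL

3.37 ng/mL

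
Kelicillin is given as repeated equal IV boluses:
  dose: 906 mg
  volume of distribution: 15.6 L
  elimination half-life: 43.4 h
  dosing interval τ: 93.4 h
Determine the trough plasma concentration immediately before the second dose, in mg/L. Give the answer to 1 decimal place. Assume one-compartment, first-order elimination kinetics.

13.1 mg/L

C₀ per dose = Dose / Vd = 906 / 15.6 = 58.08 mg/L
k = ln2 / t½ = 0.693147 / 43.4 = 0.01597 h⁻¹
Fraction remaining after one interval: r = e^(−kτ) = e^(−0.01597 × 93.4) = 0.2250
Before dose 2, 1 dose has been given (aged 1τ).
C_trough = C₀ × r = 58.08 × 0.2250 = 13.07 mg/L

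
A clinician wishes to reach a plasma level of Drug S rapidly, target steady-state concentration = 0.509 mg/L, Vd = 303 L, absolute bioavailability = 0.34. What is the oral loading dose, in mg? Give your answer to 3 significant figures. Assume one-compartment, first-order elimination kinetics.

454 mg

LD = Css × Vd / F = 0.509 × 303 / 0.34 = 453.6 mg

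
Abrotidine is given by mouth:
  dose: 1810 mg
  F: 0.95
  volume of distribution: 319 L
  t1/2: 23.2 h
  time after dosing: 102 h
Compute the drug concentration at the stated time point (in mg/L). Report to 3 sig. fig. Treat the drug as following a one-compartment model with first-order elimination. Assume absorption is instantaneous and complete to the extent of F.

0.256 mg/L

Amount reaching circulation = F × Dose = 0.95 × 1810 = 1720 mg
C₀ = F·Dose / Vd = 1720 / 319 = 5.392 mg/L
k = ln2 / t½ = 0.693147 / 23.2 = 0.02988 h⁻¹
C = C₀ · e^(−k·t) = 5.392 × e^(−0.02988 × 102)
  = 5.392 × 0.04747 = 0.2560 mg/L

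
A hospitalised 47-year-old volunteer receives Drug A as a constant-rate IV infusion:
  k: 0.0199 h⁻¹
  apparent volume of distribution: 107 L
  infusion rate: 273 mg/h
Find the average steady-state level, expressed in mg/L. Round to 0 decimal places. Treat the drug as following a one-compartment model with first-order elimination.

CL = k × Vd = 0.01990 × 107 = 2.129 L/h
At steady state Css = R₀ / CL = 273 / 2.129 = 128.2 mg/L

128 mg/L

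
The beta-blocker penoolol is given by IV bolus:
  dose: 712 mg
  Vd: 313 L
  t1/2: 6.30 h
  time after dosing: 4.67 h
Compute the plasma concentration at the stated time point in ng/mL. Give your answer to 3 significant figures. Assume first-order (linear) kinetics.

1360 ng/mL

C₀ = Dose / Vd = 712.0 / 313 = 2.275 mg/L
k = ln2 / t½ = 0.693147 / 6.30 = 0.1100 h⁻¹
C = C₀ · e^(−k·t) = 2.275 × e^(−0.1100 × 4.67)
  = 2.275 × 0.5983 = 1.361 mg/L
Convert: 1.361 mg/L × 1000 = 1361 ng/mL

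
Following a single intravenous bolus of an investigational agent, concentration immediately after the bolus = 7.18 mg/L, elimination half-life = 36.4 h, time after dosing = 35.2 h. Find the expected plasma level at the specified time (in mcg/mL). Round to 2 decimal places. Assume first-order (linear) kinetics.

k = ln2 / t½ = 0.693147 / 36.4 = 0.01904 h⁻¹
C = C₀ · e^(−k·t) = 7.180 × e^(−0.01904 × 35.2)
  = 7.180 × 0.5116 = 3.673 mg/L
(3.673 mg/L = 3.673 mcg/mL)

3.67 mcg/mL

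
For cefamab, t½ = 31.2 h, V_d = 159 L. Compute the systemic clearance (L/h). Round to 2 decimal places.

k = ln2 / t½ = 0.693147 / 31.2 = 0.02222 h⁻¹
CL = k × Vd = 0.02222 × 159 = 3.533 L/h

3.53 L/h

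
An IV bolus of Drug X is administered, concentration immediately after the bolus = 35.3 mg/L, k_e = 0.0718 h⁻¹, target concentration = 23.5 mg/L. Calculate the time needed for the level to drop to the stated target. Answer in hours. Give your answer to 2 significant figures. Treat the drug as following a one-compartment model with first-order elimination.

5.7 h

t = ln(C₀ / C) / k = ln(35.30 / 23.5) / 0.07180
  = ln(1.502) / 0.07180 = 0.4068 / 0.07180 = 5.666 h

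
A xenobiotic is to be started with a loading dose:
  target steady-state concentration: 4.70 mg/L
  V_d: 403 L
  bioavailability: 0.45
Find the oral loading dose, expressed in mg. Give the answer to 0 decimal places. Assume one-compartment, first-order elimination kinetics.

LD = Css × Vd / F = 4.70 × 403 / 0.45 = 4209 mg

4209 mg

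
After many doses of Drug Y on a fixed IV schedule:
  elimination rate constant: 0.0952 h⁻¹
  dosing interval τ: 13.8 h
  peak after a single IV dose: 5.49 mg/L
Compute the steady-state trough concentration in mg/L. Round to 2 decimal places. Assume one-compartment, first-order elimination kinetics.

2.02 mg/L

e^(−kτ) = e^(−0.09520 × 13.8) = 0.2688
Accumulation ratio R = 1 / (1 − e^(−kτ)) = 1 / (1 − 0.2688) = 1.368
Steady-state trough = C₀ × R × e^(−kτ) = 5.49 × 1.368 × 0.2688 = 2.019 mg/L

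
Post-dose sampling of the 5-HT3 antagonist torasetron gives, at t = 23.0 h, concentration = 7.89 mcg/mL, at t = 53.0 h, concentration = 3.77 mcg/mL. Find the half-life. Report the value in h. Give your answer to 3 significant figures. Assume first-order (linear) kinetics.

28.2 h

k = ln(C₁/C₂) / (t₂ − t₁) = ln(7.89/3.77) / (53.0 − 23.0)
  = 0.7385 / 30.00 = 0.02462 h⁻¹
t½ = ln2 / k = 0.693147 / 0.02462 = 28.15 h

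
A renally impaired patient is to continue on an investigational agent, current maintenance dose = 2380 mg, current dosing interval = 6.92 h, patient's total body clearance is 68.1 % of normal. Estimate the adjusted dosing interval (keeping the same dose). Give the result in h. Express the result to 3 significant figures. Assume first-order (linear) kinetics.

10.2 h

To keep the same average steady-state level, dosing rate must scale with clearance.
CL ratio = 68.1 / 100 = 0.6810
New interval (same dose) = 6.92 / 0.6810 = 10.16 h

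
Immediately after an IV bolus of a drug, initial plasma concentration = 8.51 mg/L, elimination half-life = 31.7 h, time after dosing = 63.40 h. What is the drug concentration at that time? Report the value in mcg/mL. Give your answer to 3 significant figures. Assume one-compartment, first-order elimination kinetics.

2.13 mcg/mL

k = ln2 / t½ = 0.693147 / 31.7 = 0.02187 h⁻¹
t / t½ = 63.40 / 31.7 = 2 half-lives
C = C₀ × (1/2)^2 = 8.510 × 0.2500 = 2.128 mg/L
(2.128 mg/L = 2.128 mcg/mL)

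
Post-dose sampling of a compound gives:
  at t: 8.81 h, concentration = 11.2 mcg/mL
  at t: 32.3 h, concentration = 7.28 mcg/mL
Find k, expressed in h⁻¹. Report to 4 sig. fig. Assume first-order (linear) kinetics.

0.01834 h⁻¹

k = ln(C₁/C₂) / (t₂ − t₁) = ln(11.2/7.28) / (32.3 − 8.81)
  = 0.4308 / 23.49 = 0.01834 h⁻¹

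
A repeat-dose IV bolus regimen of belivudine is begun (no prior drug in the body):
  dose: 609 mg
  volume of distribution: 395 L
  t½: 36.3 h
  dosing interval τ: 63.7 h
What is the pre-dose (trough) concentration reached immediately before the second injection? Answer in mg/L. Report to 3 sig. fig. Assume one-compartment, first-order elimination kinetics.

C₀ per dose = Dose / Vd = 609 / 395 = 1.542 mg/L
k = ln2 / t½ = 0.693147 / 36.3 = 0.01909 h⁻¹
Fraction remaining after one interval: r = e^(−kτ) = e^(−0.01909 × 63.7) = 0.2964
Before dose 2, 1 dose has been given (aged 1τ).
C_trough = C₀ × r = 1.542 × 0.2964 = 0.4570 mg/L

0.457 mg/L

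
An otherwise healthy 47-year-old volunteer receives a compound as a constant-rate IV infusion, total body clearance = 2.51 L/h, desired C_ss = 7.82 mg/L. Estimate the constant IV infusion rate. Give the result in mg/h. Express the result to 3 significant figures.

19.6 mg/h

At steady state, infusion rate R₀ = Css × CL = 7.82 × 2.510 = 19.63 mg/h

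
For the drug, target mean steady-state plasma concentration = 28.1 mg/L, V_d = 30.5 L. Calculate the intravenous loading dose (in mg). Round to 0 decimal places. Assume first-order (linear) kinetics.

LD = Css × Vd = 28.1 × 30.5 = 857.1 mg

857 mg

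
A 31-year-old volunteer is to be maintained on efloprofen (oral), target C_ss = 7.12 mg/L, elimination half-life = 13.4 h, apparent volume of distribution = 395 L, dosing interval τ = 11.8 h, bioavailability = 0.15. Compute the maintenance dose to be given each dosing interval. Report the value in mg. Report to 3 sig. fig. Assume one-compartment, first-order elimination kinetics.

11400 mg

k = ln2 / t½ = 0.693147 / 13.4 = 0.05173 h⁻¹
CL = k × Vd = 0.05173 × 395 = 20.43 L/h
At steady state, F × (Dose/τ) = Css × CL.
Dose = Css × CL × τ / F = 7.12 × 20.43 × 11.8 / 0.15 = 11440 mg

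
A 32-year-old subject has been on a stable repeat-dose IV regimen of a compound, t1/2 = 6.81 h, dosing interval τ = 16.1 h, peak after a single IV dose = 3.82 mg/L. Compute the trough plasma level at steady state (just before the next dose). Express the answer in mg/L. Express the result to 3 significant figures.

k = ln2 / t½ = 0.693147 / 6.81 = 0.1018 h⁻¹
e^(−kτ) = e^(−0.1018 × 16.1) = 0.1942
Accumulation ratio R = 1 / (1 − e^(−kτ)) = 1 / (1 − 0.1942) = 1.241
Steady-state trough = C₀ × R × e^(−kτ) = 3.82 × 1.241 × 0.1942 = 0.9206 mg/L

0.921 mg/L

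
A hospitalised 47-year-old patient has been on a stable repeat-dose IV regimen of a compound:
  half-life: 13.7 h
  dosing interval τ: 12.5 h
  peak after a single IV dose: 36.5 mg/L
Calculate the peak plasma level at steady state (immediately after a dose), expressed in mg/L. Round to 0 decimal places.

k = ln2 / t½ = 0.693147 / 13.7 = 0.05059 h⁻¹
e^(−kτ) = e^(−0.05059 × 12.5) = 0.5313
Accumulation ratio R = 1 / (1 − e^(−kτ)) = 1 / (1 − 0.5313) = 2.134
Steady-state peak = C₀ × R = 36.5 × 2.134 = 77.89 mg/L

78 mg/L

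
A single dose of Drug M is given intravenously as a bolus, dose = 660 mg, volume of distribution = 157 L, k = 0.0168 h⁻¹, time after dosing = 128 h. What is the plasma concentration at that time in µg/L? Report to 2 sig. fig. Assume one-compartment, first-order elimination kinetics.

490 µg/L

C₀ = Dose / Vd = 660.0 / 157 = 4.204 mg/L
C = C₀ · e^(−k·t) = 4.204 × e^(−0.01680 × 128)
  = 4.204 × 0.1164 = 0.4893 mg/L
Convert: 0.4893 mg/L × 1000 = 489.3 µg/L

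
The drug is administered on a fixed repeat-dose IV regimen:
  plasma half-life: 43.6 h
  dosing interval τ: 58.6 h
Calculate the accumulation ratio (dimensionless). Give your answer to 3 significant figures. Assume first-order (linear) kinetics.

1.65

k = ln2 / t½ = 0.693147 / 43.6 = 0.01590 h⁻¹
e^(−kτ) = e^(−0.01590 × 58.6) = 0.3939
Accumulation ratio R = 1 / (1 − e^(−kτ)) = 1 / (1 − 0.3939) = 1.650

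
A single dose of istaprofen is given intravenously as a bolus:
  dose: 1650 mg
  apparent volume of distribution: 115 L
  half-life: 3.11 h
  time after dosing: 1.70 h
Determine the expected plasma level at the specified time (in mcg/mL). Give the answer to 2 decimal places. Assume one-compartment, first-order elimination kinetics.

9.82 mcg/mL

C₀ = Dose / Vd = 1650 / 115 = 14.35 mg/L
k = ln2 / t½ = 0.693147 / 3.11 = 0.2229 h⁻¹
C = C₀ · e^(−k·t) = 14.35 × e^(−0.2229 × 1.70)
  = 14.35 × 0.6846 = 9.824 mg/L
(9.824 mg/L = 9.824 mcg/mL)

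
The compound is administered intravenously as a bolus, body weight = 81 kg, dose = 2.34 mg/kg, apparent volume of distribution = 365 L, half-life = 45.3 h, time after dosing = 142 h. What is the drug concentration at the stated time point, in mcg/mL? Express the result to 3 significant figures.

Total dose = 2.34 × 81 = 189.5 mg
C₀ = Dose / Vd = 189.5 / 365 = 0.5192 mg/L
k = ln2 / t½ = 0.693147 / 45.3 = 0.01530 h⁻¹
C = C₀ · e^(−k·t) = 0.5192 × e^(−0.01530 × 142)
  = 0.5192 × 0.1139 = 0.05914 mg/L
(0.05914 mg/L = 0.05914 mcg/mL)

0.0591 mcg/mL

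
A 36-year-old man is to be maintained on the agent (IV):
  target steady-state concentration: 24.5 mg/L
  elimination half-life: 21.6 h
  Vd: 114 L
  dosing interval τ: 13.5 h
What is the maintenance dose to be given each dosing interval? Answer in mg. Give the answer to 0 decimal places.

1210 mg

k = ln2 / t½ = 0.693147 / 21.6 = 0.03209 h⁻¹
CL = k × Vd = 0.03209 × 114 = 3.658 L/h
At steady state, Dose/τ = Css × CL.
Dose = Css × CL × τ = 24.5 × 3.658 × 13.5 = 1210 mg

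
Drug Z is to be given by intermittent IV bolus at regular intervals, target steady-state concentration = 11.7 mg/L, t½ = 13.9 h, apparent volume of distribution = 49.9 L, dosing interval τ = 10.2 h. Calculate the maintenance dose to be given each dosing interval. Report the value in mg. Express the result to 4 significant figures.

297.0 mg

k = ln2 / t½ = 0.693147 / 13.9 = 0.04987 h⁻¹
CL = k × Vd = 0.04987 × 49.9 = 2.489 L/h
At steady state, Dose/τ = Css × CL.
Dose = Css × CL × τ = 11.7 × 2.489 × 10.2 = 297.0 mg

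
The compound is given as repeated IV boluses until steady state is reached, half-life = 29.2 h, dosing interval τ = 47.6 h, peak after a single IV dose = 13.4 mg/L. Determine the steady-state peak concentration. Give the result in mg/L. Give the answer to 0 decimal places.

20 mg/L

k = ln2 / t½ = 0.693147 / 29.2 = 0.02374 h⁻¹
e^(−kτ) = e^(−0.02374 × 47.6) = 0.3230
Accumulation ratio R = 1 / (1 − e^(−kτ)) = 1 / (1 − 0.3230) = 1.477
Steady-state peak = C₀ × R = 13.4 × 1.477 = 19.79 mg/L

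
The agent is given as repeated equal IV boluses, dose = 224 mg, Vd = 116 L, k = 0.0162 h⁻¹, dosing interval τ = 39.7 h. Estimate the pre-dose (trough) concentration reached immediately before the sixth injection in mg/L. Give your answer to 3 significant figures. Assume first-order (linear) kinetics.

C₀ per dose = Dose / Vd = 224 / 116 = 1.931 mg/L
Fraction remaining after one interval: r = e^(−kτ) = e^(−0.01620 × 39.7) = 0.5256
Before dose 6, 5 doses have been given (aged 1τ, 2τ, 3τ, 4τ, 5τ).
C_trough = C₀ × (r + r² + … + r^5) = C₀ × r(1−r^5)/(1−r)
        = 1.931 × 0.5256 × (1 − 0.04011) / (1 − 0.5256) = 2.054 mg/L

2.05 mg/L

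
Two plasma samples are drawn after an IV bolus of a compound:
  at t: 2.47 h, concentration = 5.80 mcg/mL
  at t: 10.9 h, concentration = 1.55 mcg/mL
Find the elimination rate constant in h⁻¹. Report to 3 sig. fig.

0.157 h⁻¹

k = ln(C₁/C₂) / (t₂ − t₁) = ln(5.80/1.55) / (10.9 − 2.47)
  = 1.320 / 8.430 = 0.1566 h⁻¹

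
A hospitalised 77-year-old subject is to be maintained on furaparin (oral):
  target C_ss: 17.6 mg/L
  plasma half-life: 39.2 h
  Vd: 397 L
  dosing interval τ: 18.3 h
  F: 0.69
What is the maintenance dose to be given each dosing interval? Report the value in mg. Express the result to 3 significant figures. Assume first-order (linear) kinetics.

3280 mg

k = ln2 / t½ = 0.693147 / 39.2 = 0.01768 h⁻¹
CL = k × Vd = 0.01768 × 397 = 7.019 L/h
At steady state, F × (Dose/τ) = Css × CL.
Dose = Css × CL × τ / F = 17.6 × 7.019 × 18.3 / 0.69 = 3276 mg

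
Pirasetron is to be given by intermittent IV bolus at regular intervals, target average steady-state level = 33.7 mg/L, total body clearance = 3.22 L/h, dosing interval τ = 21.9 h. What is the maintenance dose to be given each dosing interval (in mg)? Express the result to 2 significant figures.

At steady state, Dose/τ = Css × CL.
Dose = Css × CL × τ = 33.7 × 3.220 × 21.9 = 2376 mg

2400 mg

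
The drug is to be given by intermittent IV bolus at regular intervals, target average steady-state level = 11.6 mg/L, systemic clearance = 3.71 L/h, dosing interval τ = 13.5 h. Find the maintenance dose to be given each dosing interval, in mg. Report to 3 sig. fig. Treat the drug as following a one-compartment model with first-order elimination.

At steady state, Dose/τ = Css × CL.
Dose = Css × CL × τ = 11.6 × 3.710 × 13.5 = 581.0 mg

581 mg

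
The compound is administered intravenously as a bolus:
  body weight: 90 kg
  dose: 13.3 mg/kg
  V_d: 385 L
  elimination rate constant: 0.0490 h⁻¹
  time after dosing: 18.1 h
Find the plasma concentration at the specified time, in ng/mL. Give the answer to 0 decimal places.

Total dose = 13.3 × 90 = 1197 mg
C₀ = Dose / Vd = 1197 / 385 = 3.109 mg/L
C = C₀ · e^(−k·t) = 3.109 × e^(−0.04900 × 18.1)
  = 3.109 × 0.4119 = 1.281 mg/L
Convert: 1.281 mg/L × 1000 = 1281 ng/mL

1281 ng/mL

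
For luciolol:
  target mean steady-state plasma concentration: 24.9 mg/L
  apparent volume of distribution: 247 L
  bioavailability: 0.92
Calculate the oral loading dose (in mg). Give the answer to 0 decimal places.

LD = Css × Vd / F = 24.9 × 247 / 0.92 = 6685 mg

6685 mg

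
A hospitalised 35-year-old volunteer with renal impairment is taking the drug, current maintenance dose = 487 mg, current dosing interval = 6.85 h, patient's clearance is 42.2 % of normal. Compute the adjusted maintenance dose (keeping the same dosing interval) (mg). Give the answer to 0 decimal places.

206 mg

To keep the same average steady-state level, dosing rate must scale with clearance.
CL ratio = 42.2 / 100 = 0.4220
New dose (same interval) = 487 × 0.4220 = 205.5 mg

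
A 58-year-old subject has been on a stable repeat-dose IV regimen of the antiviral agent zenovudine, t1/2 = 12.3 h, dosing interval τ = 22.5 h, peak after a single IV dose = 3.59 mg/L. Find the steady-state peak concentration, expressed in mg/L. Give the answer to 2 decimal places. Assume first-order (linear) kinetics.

5.00 mg/L

k = ln2 / t½ = 0.693147 / 12.3 = 0.05635 h⁻¹
e^(−kτ) = e^(−0.05635 × 22.5) = 0.2814
Accumulation ratio R = 1 / (1 − e^(−kτ)) = 1 / (1 − 0.2814) = 1.392
Steady-state peak = C₀ × R = 3.59 × 1.392 = 4.997 mg/L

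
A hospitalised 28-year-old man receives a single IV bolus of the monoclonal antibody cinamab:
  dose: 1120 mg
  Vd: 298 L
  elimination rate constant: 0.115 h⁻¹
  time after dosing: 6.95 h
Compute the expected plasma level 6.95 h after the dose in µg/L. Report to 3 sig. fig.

1690 µg/L

C₀ = Dose / Vd = 1120 / 298 = 3.758 mg/L
C = C₀ · e^(−k·t) = 3.758 × e^(−0.1150 × 6.95)
  = 3.758 × 0.4497 = 1.690 mg/L
Convert: 1.690 mg/L × 1000 = 1690 µg/L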